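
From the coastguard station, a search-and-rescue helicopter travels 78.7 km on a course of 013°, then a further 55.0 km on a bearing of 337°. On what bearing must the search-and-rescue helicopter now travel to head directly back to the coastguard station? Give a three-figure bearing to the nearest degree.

Leg 1 (013°, 78.7 km): east 78.7 sin 13° = 17.70, north 78.7 cos 13° = 76.68
Leg 2 (337°, 55.0 km): east 55.0 sin 337° = -21.49, north 55.0 cos 337° = 50.63
Net displacement: -3.79 east, 127.31 north. Direction back to start is (3.79, -127.31): bearing = atan2(3.79, -127.31) mod 360° = 178.30° ≈ 178°.

178°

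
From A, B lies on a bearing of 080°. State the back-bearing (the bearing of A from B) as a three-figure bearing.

Back-bearing = 080° + 180° = 260°.

260°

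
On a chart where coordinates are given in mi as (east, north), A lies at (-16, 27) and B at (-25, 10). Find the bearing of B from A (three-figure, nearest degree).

Δeast = -25 − -16 = -9.00; Δnorth = 10 − 27 = -17.00.
Bearing = atan2(Δeast, Δnorth) mod 360° = 207.90° ≈ 208°.

208°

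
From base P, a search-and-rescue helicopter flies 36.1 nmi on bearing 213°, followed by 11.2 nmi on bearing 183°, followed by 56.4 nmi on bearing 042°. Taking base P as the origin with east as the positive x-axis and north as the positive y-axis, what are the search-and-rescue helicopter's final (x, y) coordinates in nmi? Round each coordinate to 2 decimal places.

(17.49, 0.45)

Leg 1 (213°, 36.1 nmi): east 36.1 sin 213° = -19.66, north 36.1 cos 213° = -30.28
Leg 2 (183°, 11.2 nmi): east 11.2 sin 183° = -0.59, north 11.2 cos 183° = -11.18
Leg 3 (042°, 56.4 nmi): east 56.4 sin 42° = 37.74, north 56.4 cos 42° = 41.91
Summing: 17.49 nmi east, 0.45 nmi north → (17.49, 0.45).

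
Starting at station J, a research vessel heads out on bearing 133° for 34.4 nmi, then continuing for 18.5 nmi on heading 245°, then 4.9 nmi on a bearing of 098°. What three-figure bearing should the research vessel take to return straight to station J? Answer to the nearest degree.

337°

Leg 1 (133°, 34.4 nmi): east 34.4 sin 133° = 25.16, north 34.4 cos 133° = -23.46
Leg 2 (245°, 18.5 nmi): east 18.5 sin 245° = -16.77, north 18.5 cos 245° = -7.82
Leg 3 (098°, 4.9 nmi): east 4.9 sin 98° = 4.85, north 4.9 cos 98° = -0.68
Net displacement: 13.24 east, -31.96 north. Direction back to start is (-13.24, 31.96): bearing = atan2(-13.24, 31.96) mod 360° = 337.49° ≈ 337°.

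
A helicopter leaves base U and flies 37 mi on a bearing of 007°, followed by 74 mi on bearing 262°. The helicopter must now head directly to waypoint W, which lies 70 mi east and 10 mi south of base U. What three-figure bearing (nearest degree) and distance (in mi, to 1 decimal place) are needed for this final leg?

Leg 1 (007°, 37 mi): east 37 sin 7° = 4.51, north 37 cos 7° = 36.72
Leg 2 (262°, 74 mi): east 74 sin 262° = -73.28, north 74 cos 262° = -10.30
Current position: (-68.77, 26.43). Target: (70, -10). Remaining: Δeast = 138.77, Δnorth = -36.43.
Bearing = atan2(138.77, -36.43) mod 360° = 104.71°; distance = √((138.77)² + (-36.43)²) = 143.472 mi.

105°, 143.5 mi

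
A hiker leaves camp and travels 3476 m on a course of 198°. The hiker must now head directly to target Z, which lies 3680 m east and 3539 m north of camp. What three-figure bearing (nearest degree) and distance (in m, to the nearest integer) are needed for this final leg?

Leg 1 (198°, 3476 m): east 3476 sin 198° = -1074.14, north 3476 cos 198° = -3305.87
Current position: (-1074.14, -3305.87). Target: (3680, 3539). Remaining: Δeast = 4754.14, Δnorth = 6844.87.
Bearing = atan2(4754.14, 6844.87) mod 360° = 34.78°; distance = √((4754.14)² + (6844.87)²) = 8333.916 m.

035°, 8334 m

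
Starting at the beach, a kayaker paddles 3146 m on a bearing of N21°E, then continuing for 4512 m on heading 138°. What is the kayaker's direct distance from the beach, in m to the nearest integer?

4167 m

Leg 1 (N21°E, 3146 m): east 3146 sin 21° = 1127.43, north 3146 cos 21° = 2937.04
Leg 2 (138°, 4512 m): east 4512 sin 138° = 3019.12, north 4512 cos 138° = -3353.07
Net: 4146.54 east, -416.03 north. Distance = √((4146.54)² + (-416.03)²) = 4167.361 m.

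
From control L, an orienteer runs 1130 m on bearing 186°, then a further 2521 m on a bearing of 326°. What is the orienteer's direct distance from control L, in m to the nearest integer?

1808 m

Leg 1 (186°, 1130 m): east 1130 sin 186° = -118.12, north 1130 cos 186° = -1123.81
Leg 2 (326°, 2521 m): east 2521 sin 326° = -1409.73, north 2521 cos 326° = 2090.00
Net: -1527.84 east, 966.19 north. Distance = √((-1527.84)² + (966.19)²) = 1807.715 m.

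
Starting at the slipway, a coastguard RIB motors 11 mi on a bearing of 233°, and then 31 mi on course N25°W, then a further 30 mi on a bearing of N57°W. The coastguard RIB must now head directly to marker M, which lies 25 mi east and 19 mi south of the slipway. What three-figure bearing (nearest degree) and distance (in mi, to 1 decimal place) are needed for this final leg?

Leg 1 (233°, 11 mi): east 11 sin 233° = -8.78, north 11 cos 233° = -6.62
Leg 2 (N25°W, 31 mi): east 31 sin 335° = -13.10, north 31 cos 335° = 28.10
Leg 3 (N57°W, 30 mi): east 30 sin 303° = -25.16, north 30 cos 303° = 16.34
Current position: (-47.05, 37.81). Target: (25, -19). Remaining: Δeast = 72.05, Δnorth = -56.81.
Bearing = atan2(72.05, -56.81) mod 360° = 128.26°; distance = √((72.05)² + (-56.81)²) = 91.753 mi.

128°, 91.8 mi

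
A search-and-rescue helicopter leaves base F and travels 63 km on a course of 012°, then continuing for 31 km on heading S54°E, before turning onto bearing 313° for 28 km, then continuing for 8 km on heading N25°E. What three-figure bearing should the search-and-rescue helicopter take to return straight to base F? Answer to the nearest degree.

197°

Leg 1 (012°, 63 km): east 63 sin 12° = 13.10, north 63 cos 12° = 61.62
Leg 2 (S54°E, 31 km): east 31 sin 126° = 25.08, north 31 cos 126° = -18.22
Leg 3 (313°, 28 km): east 28 sin 313° = -20.48, north 28 cos 313° = 19.10
Leg 4 (N25°E, 8 km): east 8 sin 25° = 3.38, north 8 cos 25° = 7.25
Net displacement: 21.08 east, 69.75 north. Direction back to start is (-21.08, -69.75): bearing = atan2(-21.08, -69.75) mod 360° = 196.82° ≈ 197°.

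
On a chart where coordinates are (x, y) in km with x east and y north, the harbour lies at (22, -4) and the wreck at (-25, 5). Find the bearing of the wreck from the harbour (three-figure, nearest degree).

281°

Δeast = -25 − 22 = -47.00; Δnorth = 5 − -4 = 9.00.
Bearing = atan2(Δeast, Δnorth) mod 360° = 280.84° ≈ 281°.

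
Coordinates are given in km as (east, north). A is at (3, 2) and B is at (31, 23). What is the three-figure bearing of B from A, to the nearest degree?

053°

Δeast = 31 − 3 = 28.00; Δnorth = 23 − 2 = 21.00.
Bearing = atan2(Δeast, Δnorth) mod 360° = 53.13° ≈ 053°.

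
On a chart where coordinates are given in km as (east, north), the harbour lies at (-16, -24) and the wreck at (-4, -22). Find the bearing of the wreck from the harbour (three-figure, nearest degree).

081°

Δeast = -4 − -16 = 12.00; Δnorth = -22 − -24 = 2.00.
Bearing = atan2(Δeast, Δnorth) mod 360° = 80.54° ≈ 081°.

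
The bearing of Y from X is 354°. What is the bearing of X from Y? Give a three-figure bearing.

Back-bearing = 354° − 180° = 174°.

174°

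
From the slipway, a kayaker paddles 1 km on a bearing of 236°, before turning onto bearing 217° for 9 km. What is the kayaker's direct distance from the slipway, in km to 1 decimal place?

Leg 1 (236°, 1 km): east 1 sin 236° = -0.83, north 1 cos 236° = -0.56
Leg 2 (217°, 9 km): east 9 sin 217° = -5.42, north 9 cos 217° = -7.19
Net: -6.25 east, -7.75 north. Distance = √((-6.25)² + (-7.75)²) = 9.951 km.

10.0 km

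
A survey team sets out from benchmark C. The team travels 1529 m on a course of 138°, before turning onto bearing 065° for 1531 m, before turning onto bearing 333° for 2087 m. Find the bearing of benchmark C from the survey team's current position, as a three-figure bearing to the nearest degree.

227°

Leg 1 (138°, 1529 m): east 1529 sin 138° = 1023.10, north 1529 cos 138° = -1136.27
Leg 2 (065°, 1531 m): east 1531 sin 65° = 1387.56, north 1531 cos 65° = 647.03
Leg 3 (333°, 2087 m): east 2087 sin 333° = -947.48, north 2087 cos 333° = 1859.53
Net displacement: 1463.18 east, 1370.29 north. Direction back to start is (-1463.18, -1370.29): bearing = atan2(-1463.18, -1370.29) mod 360° = 226.88° ≈ 227°.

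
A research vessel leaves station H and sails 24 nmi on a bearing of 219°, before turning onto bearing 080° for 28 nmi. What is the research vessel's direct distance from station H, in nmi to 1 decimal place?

Leg 1 (219°, 24 nmi): east 24 sin 219° = -15.10, north 24 cos 219° = -18.65
Leg 2 (080°, 28 nmi): east 28 sin 80° = 27.57, north 28 cos 80° = 4.86
Net: 12.47 east, -13.79 north. Distance = √((12.47)² + (-13.79)²) = 18.592 nmi.

18.6 nmi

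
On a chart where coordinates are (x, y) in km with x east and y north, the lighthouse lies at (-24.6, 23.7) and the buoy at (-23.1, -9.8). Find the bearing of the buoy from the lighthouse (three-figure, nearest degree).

177°

Δeast = -23.1 − -24.6 = 1.50; Δnorth = -9.8 − 23.7 = -33.50.
Bearing = atan2(Δeast, Δnorth) mod 360° = 177.44° ≈ 177°.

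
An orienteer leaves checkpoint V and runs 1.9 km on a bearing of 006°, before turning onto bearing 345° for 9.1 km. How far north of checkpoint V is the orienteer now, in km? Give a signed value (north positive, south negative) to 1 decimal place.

10.7 km

Leg 1 (006°, 1.9 km): east 1.9 sin 6° = 0.20, north 1.9 cos 6° = 1.89
Leg 2 (345°, 9.1 km): east 9.1 sin 345° = -2.36, north 9.1 cos 345° = 8.79
Net north component: 10.68 km.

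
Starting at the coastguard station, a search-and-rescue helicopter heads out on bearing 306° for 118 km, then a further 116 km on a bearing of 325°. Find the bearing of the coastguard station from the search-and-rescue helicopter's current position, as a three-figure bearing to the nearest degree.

Leg 1 (306°, 118 km): east 118 sin 306° = -95.46, north 118 cos 306° = 69.36
Leg 2 (325°, 116 km): east 116 sin 325° = -66.53, north 116 cos 325° = 95.02
Net displacement: -162.00 east, 164.38 north. Direction back to start is (162.00, -164.38): bearing = atan2(162.00, -164.38) mod 360° = 135.42° ≈ 135°.

135°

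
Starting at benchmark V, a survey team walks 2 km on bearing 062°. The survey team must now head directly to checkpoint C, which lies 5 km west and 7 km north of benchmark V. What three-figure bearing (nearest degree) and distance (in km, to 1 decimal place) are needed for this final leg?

Leg 1 (062°, 2 km): east 2 sin 62° = 1.77, north 2 cos 62° = 0.94
Current position: (1.77, 0.94). Target: (-5, 7). Remaining: Δeast = -6.77, Δnorth = 6.06.
Bearing = atan2(-6.77, 6.06) mod 360° = 311.85°; distance = √((-6.77)² + (6.06)²) = 9.084 km.

312°, 9.1 km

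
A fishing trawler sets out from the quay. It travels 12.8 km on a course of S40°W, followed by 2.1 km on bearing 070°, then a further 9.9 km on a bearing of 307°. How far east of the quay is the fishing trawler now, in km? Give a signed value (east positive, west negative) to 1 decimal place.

Leg 1 (S40°W, 12.8 km): east 12.8 sin 220° = -8.23, north 12.8 cos 220° = -9.81
Leg 2 (070°, 2.1 km): east 2.1 sin 70° = 1.97, north 2.1 cos 70° = 0.72
Leg 3 (307°, 9.9 km): east 9.9 sin 307° = -7.91, north 9.9 cos 307° = 5.96
Net east component: -14.16 km.

-14.2 km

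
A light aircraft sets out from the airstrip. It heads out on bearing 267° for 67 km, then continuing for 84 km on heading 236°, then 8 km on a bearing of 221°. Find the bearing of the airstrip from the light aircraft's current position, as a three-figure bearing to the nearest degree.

Leg 1 (267°, 67 km): east 67 sin 267° = -66.91, north 67 cos 267° = -3.51
Leg 2 (236°, 84 km): east 84 sin 236° = -69.64, north 84 cos 236° = -46.97
Leg 3 (221°, 8 km): east 8 sin 221° = -5.25, north 8 cos 221° = -6.04
Net displacement: -141.80 east, -56.52 north. Direction back to start is (141.80, 56.52): bearing = atan2(141.80, 56.52) mod 360° = 68.27° ≈ 068°.

068°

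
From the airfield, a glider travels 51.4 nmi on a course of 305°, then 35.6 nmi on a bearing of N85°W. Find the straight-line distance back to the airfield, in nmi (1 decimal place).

Leg 1 (305°, 51.4 nmi): east 51.4 sin 305° = -42.10, north 51.4 cos 305° = 29.48
Leg 2 (N85°W, 35.6 nmi): east 35.6 sin 275° = -35.46, north 35.6 cos 275° = 3.10
Net: -77.57 east, 32.58 north. Distance = √((-77.57)² + (32.58)²) = 84.135 nmi.

84.1 nmi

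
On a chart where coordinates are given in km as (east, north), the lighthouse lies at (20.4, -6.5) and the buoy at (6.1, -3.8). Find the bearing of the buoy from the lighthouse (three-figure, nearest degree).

281°

Δeast = 6.1 − 20.4 = -14.30; Δnorth = -3.8 − -6.5 = 2.70.
Bearing = atan2(Δeast, Δnorth) mod 360° = 280.69° ≈ 281°.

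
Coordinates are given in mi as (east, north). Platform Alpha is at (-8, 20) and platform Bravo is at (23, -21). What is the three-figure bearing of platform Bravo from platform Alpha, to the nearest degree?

Δeast = 23 − -8 = 31.00; Δnorth = -21 − 20 = -41.00.
Bearing = atan2(Δeast, Δnorth) mod 360° = 142.91° ≈ 143°.

143°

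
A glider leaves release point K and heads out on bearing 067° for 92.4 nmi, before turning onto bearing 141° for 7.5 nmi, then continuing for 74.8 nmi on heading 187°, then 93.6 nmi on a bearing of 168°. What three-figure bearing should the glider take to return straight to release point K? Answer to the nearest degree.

Leg 1 (067°, 92.4 nmi): east 92.4 sin 67° = 85.05, north 92.4 cos 67° = 36.10
Leg 2 (141°, 7.5 nmi): east 7.5 sin 141° = 4.72, north 7.5 cos 141° = -5.83
Leg 3 (187°, 74.8 nmi): east 74.8 sin 187° = -9.12, north 74.8 cos 187° = -74.24
Leg 4 (168°, 93.6 nmi): east 93.6 sin 168° = 19.46, north 93.6 cos 168° = -91.55
Net displacement: 100.12 east, -135.52 north. Direction back to start is (-100.12, 135.52): bearing = atan2(-100.12, 135.52) mod 360° = 323.54° ≈ 324°.

324°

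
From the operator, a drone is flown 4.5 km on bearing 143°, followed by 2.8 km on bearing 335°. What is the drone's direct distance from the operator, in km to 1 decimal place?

Leg 1 (143°, 4.5 km): east 4.5 sin 143° = 2.71, north 4.5 cos 143° = -3.59
Leg 2 (335°, 2.8 km): east 2.8 sin 335° = -1.18, north 2.8 cos 335° = 2.54
Net: 1.52 east, -1.06 north. Distance = √((1.52)² + (-1.06)²) = 1.855 km.

1.9 km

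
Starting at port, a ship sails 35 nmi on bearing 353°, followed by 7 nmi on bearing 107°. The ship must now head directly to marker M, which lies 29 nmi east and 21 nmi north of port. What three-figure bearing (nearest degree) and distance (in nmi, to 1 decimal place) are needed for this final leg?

Leg 1 (353°, 35 nmi): east 35 sin 353° = -4.27, north 35 cos 353° = 34.74
Leg 2 (107°, 7 nmi): east 7 sin 107° = 6.69, north 7 cos 107° = -2.05
Current position: (2.43, 32.69). Target: (29, 21). Remaining: Δeast = 26.57, Δnorth = -11.69.
Bearing = atan2(26.57, -11.69) mod 360° = 113.75°; distance = √((26.57)² + (-11.69)²) = 29.030 nmi.

114°, 29.0 nmi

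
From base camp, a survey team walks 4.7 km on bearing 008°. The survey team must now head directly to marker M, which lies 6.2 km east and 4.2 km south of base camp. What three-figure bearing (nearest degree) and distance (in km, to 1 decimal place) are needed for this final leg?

148°, 10.4 km

Leg 1 (008°, 4.7 km): east 4.7 sin 8° = 0.65, north 4.7 cos 8° = 4.65
Current position: (0.65, 4.65). Target: (6.2, -4.2). Remaining: Δeast = 5.55, Δnorth = -8.85.
Bearing = atan2(5.55, -8.85) mod 360° = 147.94°; distance = √((5.55)² + (-8.85)²) = 10.448 km.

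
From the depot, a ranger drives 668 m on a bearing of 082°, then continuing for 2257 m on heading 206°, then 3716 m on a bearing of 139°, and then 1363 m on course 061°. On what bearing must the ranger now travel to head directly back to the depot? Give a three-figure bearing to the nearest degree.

Leg 1 (082°, 668 m): east 668 sin 82° = 661.50, north 668 cos 82° = 92.97
Leg 2 (206°, 2257 m): east 2257 sin 206° = -989.40, north 2257 cos 206° = -2028.58
Leg 3 (139°, 3716 m): east 3716 sin 139° = 2437.92, north 3716 cos 139° = -2804.50
Leg 4 (061°, 1363 m): east 1363 sin 61° = 1192.11, north 1363 cos 61° = 660.80
Net displacement: 3302.12 east, -4079.32 north. Direction back to start is (-3302.12, 4079.32): bearing = atan2(-3302.12, 4079.32) mod 360° = 321.01° ≈ 321°.

321°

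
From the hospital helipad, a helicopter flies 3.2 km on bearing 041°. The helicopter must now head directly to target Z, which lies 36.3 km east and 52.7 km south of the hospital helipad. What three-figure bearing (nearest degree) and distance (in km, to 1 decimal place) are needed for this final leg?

148°, 64.9 km

Leg 1 (041°, 3.2 km): east 3.2 sin 41° = 2.10, north 3.2 cos 41° = 2.42
Current position: (2.10, 2.42). Target: (36.3, -52.7). Remaining: Δeast = 34.20, Δnorth = -55.12.
Bearing = atan2(34.20, -55.12) mod 360° = 148.18°; distance = √((34.20)² + (-55.12)²) = 64.864 km.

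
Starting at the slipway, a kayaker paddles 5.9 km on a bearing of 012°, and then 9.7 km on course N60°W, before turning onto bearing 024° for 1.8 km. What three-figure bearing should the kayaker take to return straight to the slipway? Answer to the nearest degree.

152°

Leg 1 (012°, 5.9 km): east 5.9 sin 12° = 1.23, north 5.9 cos 12° = 5.77
Leg 2 (N60°W, 9.7 km): east 9.7 sin 300° = -8.40, north 9.7 cos 300° = 4.85
Leg 3 (024°, 1.8 km): east 1.8 sin 24° = 0.73, north 1.8 cos 24° = 1.64
Net displacement: -6.44 east, 12.27 north. Direction back to start is (6.44, -12.27): bearing = atan2(6.44, -12.27) mod 360° = 152.29° ≈ 152°.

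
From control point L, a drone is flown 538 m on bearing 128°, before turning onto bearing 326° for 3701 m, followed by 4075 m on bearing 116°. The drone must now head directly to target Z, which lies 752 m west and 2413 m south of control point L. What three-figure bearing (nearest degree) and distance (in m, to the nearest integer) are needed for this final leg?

Leg 1 (128°, 538 m): east 538 sin 128° = 423.95, north 538 cos 128° = -331.23
Leg 2 (326°, 3701 m): east 3701 sin 326° = -2069.57, north 3701 cos 326° = 3068.27
Leg 3 (116°, 4075 m): east 4075 sin 116° = 3662.59, north 4075 cos 116° = -1786.36
Current position: (2016.96, 950.68). Target: (-752, -2413). Remaining: Δeast = -2768.96, Δnorth = -3363.68.
Bearing = atan2(-2768.96, -3363.68) mod 360° = 219.46°; distance = √((-2768.96)² + (-3363.68)²) = 4356.776 m.

219°, 4357 m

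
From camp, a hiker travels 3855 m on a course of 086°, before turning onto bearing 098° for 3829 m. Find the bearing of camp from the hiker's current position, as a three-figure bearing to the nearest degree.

Leg 1 (086°, 3855 m): east 3855 sin 86° = 3845.61, north 3855 cos 86° = 268.91
Leg 2 (098°, 3829 m): east 3829 sin 98° = 3791.74, north 3829 cos 98° = -532.89
Net displacement: 7637.35 east, -263.98 north. Direction back to start is (-7637.35, 263.98): bearing = atan2(-7637.35, 263.98) mod 360° = 271.98° ≈ 272°.

272°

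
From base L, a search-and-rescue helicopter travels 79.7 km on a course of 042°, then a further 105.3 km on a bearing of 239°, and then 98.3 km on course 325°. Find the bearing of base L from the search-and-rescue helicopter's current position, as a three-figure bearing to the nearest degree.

133°

Leg 1 (042°, 79.7 km): east 79.7 sin 42° = 53.33, north 79.7 cos 42° = 59.23
Leg 2 (239°, 105.3 km): east 105.3 sin 239° = -90.26, north 105.3 cos 239° = -54.23
Leg 3 (325°, 98.3 km): east 98.3 sin 325° = -56.38, north 98.3 cos 325° = 80.52
Net displacement: -93.31 east, 85.52 north. Direction back to start is (93.31, -85.52): bearing = atan2(93.31, -85.52) mod 360° = 132.50° ≈ 133°.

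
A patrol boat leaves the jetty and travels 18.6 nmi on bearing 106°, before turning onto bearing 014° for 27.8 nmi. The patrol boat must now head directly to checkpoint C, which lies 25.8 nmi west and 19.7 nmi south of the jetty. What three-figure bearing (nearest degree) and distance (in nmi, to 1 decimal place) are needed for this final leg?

231°, 65.3 nmi

Leg 1 (106°, 18.6 nmi): east 18.6 sin 106° = 17.88, north 18.6 cos 106° = -5.13
Leg 2 (014°, 27.8 nmi): east 27.8 sin 14° = 6.73, north 27.8 cos 14° = 26.97
Current position: (24.60, 21.85). Target: (-25.8, -19.7). Remaining: Δeast = -50.40, Δnorth = -41.55.
Bearing = atan2(-50.40, -41.55) mod 360° = 230.50°; distance = √((-50.40)² + (-41.55)²) = 65.321 nmi.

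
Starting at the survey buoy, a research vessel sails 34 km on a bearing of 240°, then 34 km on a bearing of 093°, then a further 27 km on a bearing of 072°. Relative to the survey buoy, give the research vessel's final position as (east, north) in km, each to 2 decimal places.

Leg 1 (240°, 34 km): east 34 sin 240° = -29.44, north 34 cos 240° = -17.00
Leg 2 (093°, 34 km): east 34 sin 93° = 33.95, north 34 cos 93° = -1.78
Leg 3 (072°, 27 km): east 27 sin 72° = 25.68, north 27 cos 72° = 8.34
Summing: 30.19 km east, -10.44 km north → (30.19, -10.44).

(30.19, -10.44)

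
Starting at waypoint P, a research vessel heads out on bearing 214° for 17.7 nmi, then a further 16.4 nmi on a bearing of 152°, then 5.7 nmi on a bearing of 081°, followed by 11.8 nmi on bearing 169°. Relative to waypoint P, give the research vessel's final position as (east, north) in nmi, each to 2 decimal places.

(5.68, -39.85)

Leg 1 (214°, 17.7 nmi): east 17.7 sin 214° = -9.90, north 17.7 cos 214° = -14.67
Leg 2 (152°, 16.4 nmi): east 16.4 sin 152° = 7.70, north 16.4 cos 152° = -14.48
Leg 3 (081°, 5.7 nmi): east 5.7 sin 81° = 5.63, north 5.7 cos 81° = 0.89
Leg 4 (169°, 11.8 nmi): east 11.8 sin 169° = 2.25, north 11.8 cos 169° = -11.58
Summing: 5.68 nmi east, -39.85 nmi north → (5.68, -39.85).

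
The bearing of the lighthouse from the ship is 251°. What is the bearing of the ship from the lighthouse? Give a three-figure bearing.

Back-bearing = 251° − 180° = 071°.

071°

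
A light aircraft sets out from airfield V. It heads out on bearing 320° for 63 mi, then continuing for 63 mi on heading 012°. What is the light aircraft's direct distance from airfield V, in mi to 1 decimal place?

Leg 1 (320°, 63 mi): east 63 sin 320° = -40.50, north 63 cos 320° = 48.26
Leg 2 (012°, 63 mi): east 63 sin 12° = 13.10, north 63 cos 12° = 61.62
Net: -27.40 east, 109.88 north. Distance = √((-27.40)² + (109.88)²) = 113.248 mi.

113.2 mi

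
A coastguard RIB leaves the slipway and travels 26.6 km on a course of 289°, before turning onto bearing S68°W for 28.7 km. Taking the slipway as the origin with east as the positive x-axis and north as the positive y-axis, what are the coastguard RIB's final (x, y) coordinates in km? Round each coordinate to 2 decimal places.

Leg 1 (289°, 26.6 km): east 26.6 sin 289° = -25.15, north 26.6 cos 289° = 8.66
Leg 2 (S68°W, 28.7 km): east 28.7 sin 248° = -26.61, north 28.7 cos 248° = -10.75
Summing: -51.76 km east, -2.09 km north → (-51.76, -2.09).

(-51.76, -2.09)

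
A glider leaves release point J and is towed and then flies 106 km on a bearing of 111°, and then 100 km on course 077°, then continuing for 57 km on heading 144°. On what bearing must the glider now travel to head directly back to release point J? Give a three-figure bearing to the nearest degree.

Leg 1 (111°, 106 km): east 106 sin 111° = 98.96, north 106 cos 111° = -37.99
Leg 2 (077°, 100 km): east 100 sin 77° = 97.44, north 100 cos 77° = 22.50
Leg 3 (144°, 57 km): east 57 sin 144° = 33.50, north 57 cos 144° = -46.11
Net displacement: 229.90 east, -61.61 north. Direction back to start is (-229.90, 61.61): bearing = atan2(-229.90, 61.61) mod 360° = 285.00° ≈ 285°.

285°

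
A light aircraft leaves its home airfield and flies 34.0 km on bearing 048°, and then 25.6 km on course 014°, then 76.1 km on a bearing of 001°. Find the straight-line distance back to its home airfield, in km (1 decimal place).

Leg 1 (048°, 34.0 km): east 34.0 sin 48° = 25.27, north 34.0 cos 48° = 22.75
Leg 2 (014°, 25.6 km): east 25.6 sin 14° = 6.19, north 25.6 cos 14° = 24.84
Leg 3 (001°, 76.1 km): east 76.1 sin 1° = 1.33, north 76.1 cos 1° = 76.09
Net: 32.79 east, 123.68 north. Distance = √((32.79)² + (123.68)²) = 127.951 km.

128.0 km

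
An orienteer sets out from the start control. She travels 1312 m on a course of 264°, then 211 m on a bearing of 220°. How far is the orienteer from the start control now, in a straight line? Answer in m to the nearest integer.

1471 m

Leg 1 (264°, 1312 m): east 1312 sin 264° = -1304.81, north 1312 cos 264° = -137.14
Leg 2 (220°, 211 m): east 211 sin 220° = -135.63, north 211 cos 220° = -161.64
Net: -1440.44 east, -298.78 north. Distance = √((-1440.44)² + (-298.78)²) = 1471.101 m.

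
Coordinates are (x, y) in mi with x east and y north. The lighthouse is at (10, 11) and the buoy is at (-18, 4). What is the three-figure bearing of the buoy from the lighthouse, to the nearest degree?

Δeast = -18 − 10 = -28.00; Δnorth = 4 − 11 = -7.00.
Bearing = atan2(Δeast, Δnorth) mod 360° = 255.96° ≈ 256°.

256°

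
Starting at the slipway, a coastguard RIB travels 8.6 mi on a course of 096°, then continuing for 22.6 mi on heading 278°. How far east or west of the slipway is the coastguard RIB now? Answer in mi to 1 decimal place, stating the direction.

13.8 mi west

Leg 1 (096°, 8.6 mi): east 8.6 sin 96° = 8.55, north 8.6 cos 96° = -0.90
Leg 2 (278°, 22.6 mi): east 22.6 sin 278° = -22.38, north 22.6 cos 278° = 3.15
Net east component: -13.83 mi.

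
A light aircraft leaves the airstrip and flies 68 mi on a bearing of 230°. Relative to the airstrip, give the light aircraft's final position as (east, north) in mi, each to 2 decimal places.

(-52.09, -43.71)

Leg 1 (230°, 68 mi): east 68 sin 230° = -52.09, north 68 cos 230° = -43.71
Summing: -52.09 mi east, -43.71 mi north → (-52.09, -43.71).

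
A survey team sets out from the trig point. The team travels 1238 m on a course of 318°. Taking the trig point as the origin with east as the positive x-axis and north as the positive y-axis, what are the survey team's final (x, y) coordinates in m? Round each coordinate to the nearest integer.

Leg 1 (318°, 1238 m): east 1238 sin 318° = -828.38, north 1238 cos 318° = 920.01
Summing: -828.38 m east, 920.01 m north → (-828, 920).

(-828, 920)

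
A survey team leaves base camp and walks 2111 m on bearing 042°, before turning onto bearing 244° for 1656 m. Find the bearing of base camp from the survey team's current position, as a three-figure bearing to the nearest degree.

175°

Leg 1 (042°, 2111 m): east 2111 sin 42° = 1412.53, north 2111 cos 42° = 1568.78
Leg 2 (244°, 1656 m): east 1656 sin 244° = -1488.40, north 1656 cos 244° = -725.94
Net displacement: -75.87 east, 842.84 north. Direction back to start is (75.87, -842.84): bearing = atan2(75.87, -842.84) mod 360° = 174.86° ≈ 175°.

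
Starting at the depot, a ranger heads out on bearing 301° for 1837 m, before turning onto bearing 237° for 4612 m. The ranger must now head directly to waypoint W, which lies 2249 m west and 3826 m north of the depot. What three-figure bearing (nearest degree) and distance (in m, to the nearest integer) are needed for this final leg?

031°, 6267 m

Leg 1 (301°, 1837 m): east 1837 sin 301° = -1574.62, north 1837 cos 301° = 946.12
Leg 2 (237°, 4612 m): east 4612 sin 237° = -3867.95, north 4612 cos 237° = -2511.88
Current position: (-5442.56, -1565.75). Target: (-2249, 3826). Remaining: Δeast = 3193.56, Δnorth = 5391.75.
Bearing = atan2(3193.56, 5391.75) mod 360° = 30.64°; distance = √((3193.56)² + (5391.75)²) = 6266.564 m.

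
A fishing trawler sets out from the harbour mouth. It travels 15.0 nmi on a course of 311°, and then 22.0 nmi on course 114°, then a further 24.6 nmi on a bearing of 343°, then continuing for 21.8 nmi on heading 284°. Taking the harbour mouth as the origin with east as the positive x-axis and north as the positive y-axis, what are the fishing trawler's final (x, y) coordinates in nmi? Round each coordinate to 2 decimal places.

Leg 1 (311°, 15.0 nmi): east 15.0 sin 311° = -11.32, north 15.0 cos 311° = 9.84
Leg 2 (114°, 22.0 nmi): east 22.0 sin 114° = 20.10, north 22.0 cos 114° = -8.95
Leg 3 (343°, 24.6 nmi): east 24.6 sin 343° = -7.19, north 24.6 cos 343° = 23.53
Leg 4 (284°, 21.8 nmi): east 21.8 sin 284° = -21.15, north 21.8 cos 284° = 5.27
Summing: -19.57 nmi east, 29.69 nmi north → (-19.57, 29.69).

(-19.57, 29.69)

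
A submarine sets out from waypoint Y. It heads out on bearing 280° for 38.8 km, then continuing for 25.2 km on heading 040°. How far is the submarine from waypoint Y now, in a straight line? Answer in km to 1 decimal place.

Leg 1 (280°, 38.8 km): east 38.8 sin 280° = -38.21, north 38.8 cos 280° = 6.74
Leg 2 (040°, 25.2 km): east 25.2 sin 40° = 16.20, north 25.2 cos 40° = 19.30
Net: -22.01 east, 26.04 north. Distance = √((-22.01)² + (26.04)²) = 34.099 km.

34.1 km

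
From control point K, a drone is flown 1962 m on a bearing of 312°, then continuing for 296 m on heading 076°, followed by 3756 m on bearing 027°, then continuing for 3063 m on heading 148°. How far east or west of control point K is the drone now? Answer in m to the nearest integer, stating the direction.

2157 m east

Leg 1 (312°, 1962 m): east 1962 sin 312° = -1458.05, north 1962 cos 312° = 1312.83
Leg 2 (076°, 296 m): east 296 sin 76° = 287.21, north 296 cos 76° = 71.61
Leg 3 (027°, 3756 m): east 3756 sin 27° = 1705.19, north 3756 cos 27° = 3346.62
Leg 4 (148°, 3063 m): east 3063 sin 148° = 1623.14, north 3063 cos 148° = -2597.57
Net east component: 2157.49 m.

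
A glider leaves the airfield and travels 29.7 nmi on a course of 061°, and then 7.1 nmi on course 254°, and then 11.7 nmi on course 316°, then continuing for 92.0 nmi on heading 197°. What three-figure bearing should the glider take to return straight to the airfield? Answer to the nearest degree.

013°

Leg 1 (061°, 29.7 nmi): east 29.7 sin 61° = 25.98, north 29.7 cos 61° = 14.40
Leg 2 (254°, 7.1 nmi): east 7.1 sin 254° = -6.82, north 7.1 cos 254° = -1.96
Leg 3 (316°, 11.7 nmi): east 11.7 sin 316° = -8.13, north 11.7 cos 316° = 8.42
Leg 4 (197°, 92.0 nmi): east 92.0 sin 197° = -26.90, north 92.0 cos 197° = -87.98
Net displacement: -15.87 east, -67.12 north. Direction back to start is (15.87, 67.12): bearing = atan2(15.87, 67.12) mod 360° = 13.31° ≈ 013°.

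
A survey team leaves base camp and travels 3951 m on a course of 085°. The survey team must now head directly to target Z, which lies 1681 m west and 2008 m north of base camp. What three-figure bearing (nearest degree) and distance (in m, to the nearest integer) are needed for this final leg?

286°, 5858 m

Leg 1 (085°, 3951 m): east 3951 sin 85° = 3935.97, north 3951 cos 85° = 344.35
Current position: (3935.97, 344.35). Target: (-1681, 2008). Remaining: Δeast = -5616.97, Δnorth = 1663.65.
Bearing = atan2(-5616.97, 1663.65) mod 360° = 286.50°; distance = √((-5616.97)² + (1663.65)²) = 5858.159 m.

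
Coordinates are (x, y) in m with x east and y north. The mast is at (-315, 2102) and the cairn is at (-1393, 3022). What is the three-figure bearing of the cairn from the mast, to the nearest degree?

310°

Δeast = -1393 − -315 = -1078.00; Δnorth = 3022 − 2102 = 920.00.
Bearing = atan2(Δeast, Δnorth) mod 360° = 310.48° ≈ 310°.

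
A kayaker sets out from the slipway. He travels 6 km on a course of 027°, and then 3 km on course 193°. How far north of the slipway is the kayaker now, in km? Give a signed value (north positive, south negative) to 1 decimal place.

Leg 1 (027°, 6 km): east 6 sin 27° = 2.72, north 6 cos 27° = 5.35
Leg 2 (193°, 3 km): east 3 sin 193° = -0.67, north 3 cos 193° = -2.92
Net north component: 2.42 km.

2.4 km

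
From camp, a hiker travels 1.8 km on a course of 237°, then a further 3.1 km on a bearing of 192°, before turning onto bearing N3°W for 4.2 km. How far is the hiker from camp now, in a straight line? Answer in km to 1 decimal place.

Leg 1 (237°, 1.8 km): east 1.8 sin 237° = -1.51, north 1.8 cos 237° = -0.98
Leg 2 (192°, 3.1 km): east 3.1 sin 192° = -0.64, north 3.1 cos 192° = -3.03
Leg 3 (N3°W, 4.2 km): east 4.2 sin 357° = -0.22, north 4.2 cos 357° = 4.19
Net: -2.37 east, 0.18 north. Distance = √((-2.37)² + (0.18)²) = 2.381 km.

2.4 km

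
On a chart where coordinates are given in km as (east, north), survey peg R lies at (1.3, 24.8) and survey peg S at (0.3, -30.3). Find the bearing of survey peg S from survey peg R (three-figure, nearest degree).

Δeast = 0.3 − 1.3 = -1.00; Δnorth = -30.3 − 24.8 = -55.10.
Bearing = atan2(Δeast, Δnorth) mod 360° = 181.04° ≈ 181°.

181°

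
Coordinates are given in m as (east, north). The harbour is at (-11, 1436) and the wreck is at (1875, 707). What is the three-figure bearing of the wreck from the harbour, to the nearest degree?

111°

Δeast = 1875 − -11 = 1886.00; Δnorth = 707 − 1436 = -729.00.
Bearing = atan2(Δeast, Δnorth) mod 360° = 111.13° ≈ 111°.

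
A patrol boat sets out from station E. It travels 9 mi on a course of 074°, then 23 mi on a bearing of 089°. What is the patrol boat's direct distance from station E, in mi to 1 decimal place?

Leg 1 (074°, 9 mi): east 9 sin 74° = 8.65, north 9 cos 74° = 2.48
Leg 2 (089°, 23 mi): east 23 sin 89° = 23.00, north 23 cos 89° = 0.40
Net: 31.65 east, 2.88 north. Distance = √((31.65)² + (2.88)²) = 31.779 mi.

31.8 mi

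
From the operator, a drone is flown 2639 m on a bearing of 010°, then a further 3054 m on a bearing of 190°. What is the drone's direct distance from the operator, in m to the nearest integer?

Leg 1 (010°, 2639 m): east 2639 sin 10° = 458.26, north 2639 cos 10° = 2598.91
Leg 2 (190°, 3054 m): east 3054 sin 190° = -530.32, north 3054 cos 190° = -3007.60
Net: -72.06 east, -408.70 north. Distance = √((-72.06)² + (-408.70)²) = 415.000 m.

415 m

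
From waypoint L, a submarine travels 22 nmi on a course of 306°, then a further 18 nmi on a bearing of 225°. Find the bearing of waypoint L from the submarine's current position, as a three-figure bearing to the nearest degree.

Leg 1 (306°, 22 nmi): east 22 sin 306° = -17.80, north 22 cos 306° = 12.93
Leg 2 (225°, 18 nmi): east 18 sin 225° = -12.73, north 18 cos 225° = -12.73
Net displacement: -30.53 east, 0.20 north. Direction back to start is (30.53, -0.20): bearing = atan2(30.53, -0.20) mod 360° = 90.38° ≈ 090°.

090°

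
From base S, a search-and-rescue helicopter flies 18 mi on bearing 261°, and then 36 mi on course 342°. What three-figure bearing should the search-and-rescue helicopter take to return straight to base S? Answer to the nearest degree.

137°

Leg 1 (261°, 18 mi): east 18 sin 261° = -17.78, north 18 cos 261° = -2.82
Leg 2 (342°, 36 mi): east 36 sin 342° = -11.12, north 36 cos 342° = 34.24
Net displacement: -28.90 east, 31.42 north. Direction back to start is (28.90, -31.42): bearing = atan2(28.90, -31.42) mod 360° = 137.39° ≈ 137°.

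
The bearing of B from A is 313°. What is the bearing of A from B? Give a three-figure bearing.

Back-bearing = 313° − 180° = 133°.

133°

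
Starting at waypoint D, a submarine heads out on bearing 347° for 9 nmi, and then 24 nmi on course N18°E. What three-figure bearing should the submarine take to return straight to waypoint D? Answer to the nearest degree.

190°

Leg 1 (347°, 9 nmi): east 9 sin 347° = -2.02, north 9 cos 347° = 8.77
Leg 2 (N18°E, 24 nmi): east 24 sin 18° = 7.42, north 24 cos 18° = 22.83
Net displacement: 5.39 east, 31.59 north. Direction back to start is (-5.39, -31.59): bearing = atan2(-5.39, -31.59) mod 360° = 189.68° ≈ 190°.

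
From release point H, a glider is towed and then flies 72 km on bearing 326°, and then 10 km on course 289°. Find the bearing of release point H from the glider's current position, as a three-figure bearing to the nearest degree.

Leg 1 (326°, 72 km): east 72 sin 326° = -40.26, north 72 cos 326° = 59.69
Leg 2 (289°, 10 km): east 10 sin 289° = -9.46, north 10 cos 289° = 3.26
Net displacement: -49.72 east, 62.95 north. Direction back to start is (49.72, -62.95): bearing = atan2(49.72, -62.95) mod 360° = 141.70° ≈ 142°.

142°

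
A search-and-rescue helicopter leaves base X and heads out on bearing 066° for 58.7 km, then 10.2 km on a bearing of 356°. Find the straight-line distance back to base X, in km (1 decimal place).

Leg 1 (066°, 58.7 km): east 58.7 sin 66° = 53.63, north 58.7 cos 66° = 23.88
Leg 2 (356°, 10.2 km): east 10.2 sin 356° = -0.71, north 10.2 cos 356° = 10.18
Net: 52.91 east, 34.05 north. Distance = √((52.91)² + (34.05)²) = 62.923 km.

62.9 km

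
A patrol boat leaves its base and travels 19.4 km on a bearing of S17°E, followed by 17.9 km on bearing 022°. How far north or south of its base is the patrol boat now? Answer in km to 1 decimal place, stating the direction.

2.0 km south

Leg 1 (S17°E, 19.4 km): east 19.4 sin 163° = 5.67, north 19.4 cos 163° = -18.55
Leg 2 (022°, 17.9 km): east 17.9 sin 22° = 6.71, north 17.9 cos 22° = 16.60
Net north component: -1.96 km.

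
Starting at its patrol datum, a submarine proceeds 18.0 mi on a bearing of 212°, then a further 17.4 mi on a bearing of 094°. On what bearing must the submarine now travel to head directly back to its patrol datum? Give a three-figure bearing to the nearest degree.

335°

Leg 1 (212°, 18.0 mi): east 18.0 sin 212° = -9.54, north 18.0 cos 212° = -15.26
Leg 2 (094°, 17.4 mi): east 17.4 sin 94° = 17.36, north 17.4 cos 94° = -1.21
Net displacement: 7.82 east, -16.48 north. Direction back to start is (-7.82, 16.48): bearing = atan2(-7.82, 16.48) mod 360° = 334.62° ≈ 335°.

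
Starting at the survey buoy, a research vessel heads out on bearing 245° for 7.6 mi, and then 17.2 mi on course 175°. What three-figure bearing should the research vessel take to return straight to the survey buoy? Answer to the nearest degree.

015°

Leg 1 (245°, 7.6 mi): east 7.6 sin 245° = -6.89, north 7.6 cos 245° = -3.21
Leg 2 (175°, 17.2 mi): east 17.2 sin 175° = 1.50, north 17.2 cos 175° = -17.13
Net displacement: -5.39 east, -20.35 north. Direction back to start is (5.39, 20.35): bearing = atan2(5.39, 20.35) mod 360° = 14.83° ≈ 015°.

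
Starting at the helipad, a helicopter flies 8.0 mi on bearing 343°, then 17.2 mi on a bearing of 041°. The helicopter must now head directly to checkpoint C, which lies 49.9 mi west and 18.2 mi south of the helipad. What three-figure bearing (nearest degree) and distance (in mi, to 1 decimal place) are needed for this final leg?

237°, 70.5 mi

Leg 1 (343°, 8.0 mi): east 8.0 sin 343° = -2.34, north 8.0 cos 343° = 7.65
Leg 2 (041°, 17.2 mi): east 17.2 sin 41° = 11.28, north 17.2 cos 41° = 12.98
Current position: (8.95, 20.63). Target: (-49.9, -18.2). Remaining: Δeast = -58.85, Δnorth = -38.83.
Bearing = atan2(-58.85, -38.83) mod 360° = 236.58°; distance = √((-58.85)² + (-38.83)²) = 70.503 mi.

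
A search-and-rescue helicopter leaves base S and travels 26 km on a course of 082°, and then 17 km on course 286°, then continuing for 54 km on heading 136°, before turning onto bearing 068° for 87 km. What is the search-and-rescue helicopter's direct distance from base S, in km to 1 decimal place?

Leg 1 (082°, 26 km): east 26 sin 82° = 25.75, north 26 cos 82° = 3.62
Leg 2 (286°, 17 km): east 17 sin 286° = -16.34, north 17 cos 286° = 4.69
Leg 3 (136°, 54 km): east 54 sin 136° = 37.51, north 54 cos 136° = -38.84
Leg 4 (068°, 87 km): east 87 sin 68° = 80.66, north 87 cos 68° = 32.59
Net: 127.58 east, 2.05 north. Distance = √((127.58)² + (2.05)²) = 127.599 km.

127.6 km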